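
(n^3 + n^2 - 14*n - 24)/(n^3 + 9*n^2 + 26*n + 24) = (n - 4)/(n + 4)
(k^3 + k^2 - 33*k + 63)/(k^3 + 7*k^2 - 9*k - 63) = (k - 3)/(k + 3)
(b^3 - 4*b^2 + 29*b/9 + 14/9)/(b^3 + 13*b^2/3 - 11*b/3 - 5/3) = (3*b^2 - 13*b + 14)/(3*(b^2 + 4*b - 5))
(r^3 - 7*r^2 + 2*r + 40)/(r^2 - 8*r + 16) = (r^2 - 3*r - 10)/(r - 4)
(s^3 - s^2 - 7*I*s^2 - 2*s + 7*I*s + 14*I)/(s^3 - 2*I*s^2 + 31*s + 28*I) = (s^2 - s - 2)/(s^2 + 5*I*s - 4)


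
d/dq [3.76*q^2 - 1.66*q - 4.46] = 7.52*q - 1.66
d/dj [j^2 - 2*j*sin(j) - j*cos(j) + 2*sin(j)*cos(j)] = j*sin(j) - 2*j*cos(j) + 2*j - 2*sin(j) - cos(j) + 2*cos(2*j)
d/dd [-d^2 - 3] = -2*d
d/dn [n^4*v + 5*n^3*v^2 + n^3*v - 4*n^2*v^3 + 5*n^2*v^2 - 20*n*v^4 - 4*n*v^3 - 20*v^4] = v*(4*n^3 + 15*n^2*v + 3*n^2 - 8*n*v^2 + 10*n*v - 20*v^3 - 4*v^2)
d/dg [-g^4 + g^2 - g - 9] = -4*g^3 + 2*g - 1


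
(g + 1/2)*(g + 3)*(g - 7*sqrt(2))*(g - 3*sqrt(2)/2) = g^4 - 17*sqrt(2)*g^3/2 + 7*g^3/2 - 119*sqrt(2)*g^2/4 + 45*g^2/2 - 51*sqrt(2)*g/4 + 147*g/2 + 63/2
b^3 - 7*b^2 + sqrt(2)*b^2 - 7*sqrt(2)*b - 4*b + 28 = (b - 7)*(b - sqrt(2))*(b + 2*sqrt(2))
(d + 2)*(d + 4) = d^2 + 6*d + 8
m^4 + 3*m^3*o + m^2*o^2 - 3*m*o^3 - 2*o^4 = (m - o)*(m + o)^2*(m + 2*o)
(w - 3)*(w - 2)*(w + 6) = w^3 + w^2 - 24*w + 36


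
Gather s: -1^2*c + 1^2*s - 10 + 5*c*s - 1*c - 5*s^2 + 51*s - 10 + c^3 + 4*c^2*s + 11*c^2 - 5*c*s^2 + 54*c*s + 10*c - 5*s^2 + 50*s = c^3 + 11*c^2 + 8*c + s^2*(-5*c - 10) + s*(4*c^2 + 59*c + 102) - 20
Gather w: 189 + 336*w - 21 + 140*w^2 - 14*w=140*w^2 + 322*w + 168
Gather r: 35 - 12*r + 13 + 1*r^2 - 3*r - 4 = r^2 - 15*r + 44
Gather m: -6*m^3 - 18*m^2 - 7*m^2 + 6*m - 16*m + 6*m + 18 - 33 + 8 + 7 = -6*m^3 - 25*m^2 - 4*m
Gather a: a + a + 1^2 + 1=2*a + 2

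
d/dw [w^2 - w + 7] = 2*w - 1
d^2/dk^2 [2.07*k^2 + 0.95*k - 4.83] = 4.14000000000000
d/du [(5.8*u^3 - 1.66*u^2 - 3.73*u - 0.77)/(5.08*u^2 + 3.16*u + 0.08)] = (29.464*u^4 + 36.656*u^3 + 15.0948*u^2 + 7.5576*u + 2.1348)/(25.8064*u^4 + 32.1056*u^3 + 10.7984*u^2 + 0.5056*u + 0.0064)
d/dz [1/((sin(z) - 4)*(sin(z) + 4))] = -sin(2*z)/((sin(z) - 4)^2*(sin(z) + 4)^2)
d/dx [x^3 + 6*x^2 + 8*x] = 3*x^2 + 12*x + 8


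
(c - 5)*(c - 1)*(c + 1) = c^3 - 5*c^2 - c + 5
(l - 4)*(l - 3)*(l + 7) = l^3 - 37*l + 84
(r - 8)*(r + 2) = r^2 - 6*r - 16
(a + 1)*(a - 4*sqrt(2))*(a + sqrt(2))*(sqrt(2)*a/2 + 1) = sqrt(2)*a^4/2 - 2*a^3 + sqrt(2)*a^3/2 - 7*sqrt(2)*a^2 - 2*a^2 - 7*sqrt(2)*a - 8*a - 8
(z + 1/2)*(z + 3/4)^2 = z^3 + 2*z^2 + 21*z/16 + 9/32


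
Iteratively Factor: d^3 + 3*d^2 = (d)*(d^2 + 3*d) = d*(d + 3)*(d)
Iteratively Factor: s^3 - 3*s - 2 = (s + 1)*(s^2 - s - 2) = (s + 1)^2*(s - 2)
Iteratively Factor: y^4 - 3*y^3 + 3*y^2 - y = (y - 1)*(y^3 - 2*y^2 + y) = (y - 1)^2*(y^2 - y) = y*(y - 1)^2*(y - 1)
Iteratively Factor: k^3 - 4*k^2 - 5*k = (k)*(k^2 - 4*k - 5) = k*(k + 1)*(k - 5)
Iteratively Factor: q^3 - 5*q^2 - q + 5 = (q - 5)*(q^2 - 1) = (q - 5)*(q - 1)*(q + 1)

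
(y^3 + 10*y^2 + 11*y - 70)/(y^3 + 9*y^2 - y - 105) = (y - 2)/(y - 3)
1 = 1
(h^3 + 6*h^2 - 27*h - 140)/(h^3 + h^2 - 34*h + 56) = (h^2 - h - 20)/(h^2 - 6*h + 8)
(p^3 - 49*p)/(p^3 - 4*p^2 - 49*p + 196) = p/(p - 4)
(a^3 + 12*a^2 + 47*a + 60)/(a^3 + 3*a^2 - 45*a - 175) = (a^2 + 7*a + 12)/(a^2 - 2*a - 35)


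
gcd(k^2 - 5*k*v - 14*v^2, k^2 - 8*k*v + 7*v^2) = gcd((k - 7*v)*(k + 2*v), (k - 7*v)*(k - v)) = -k + 7*v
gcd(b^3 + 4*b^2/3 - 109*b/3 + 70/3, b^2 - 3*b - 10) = b - 5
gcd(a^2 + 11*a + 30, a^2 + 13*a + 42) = a + 6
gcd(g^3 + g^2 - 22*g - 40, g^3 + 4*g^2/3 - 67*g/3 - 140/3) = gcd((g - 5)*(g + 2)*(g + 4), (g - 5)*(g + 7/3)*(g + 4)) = g^2 - g - 20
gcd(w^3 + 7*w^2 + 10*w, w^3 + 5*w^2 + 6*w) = w^2 + 2*w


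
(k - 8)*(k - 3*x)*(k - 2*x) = k^3 - 5*k^2*x - 8*k^2 + 6*k*x^2 + 40*k*x - 48*x^2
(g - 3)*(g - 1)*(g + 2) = g^3 - 2*g^2 - 5*g + 6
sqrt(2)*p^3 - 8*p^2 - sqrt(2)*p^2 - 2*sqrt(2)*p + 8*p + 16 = (p - 2)*(p - 4*sqrt(2))*(sqrt(2)*p + sqrt(2))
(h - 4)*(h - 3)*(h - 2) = h^3 - 9*h^2 + 26*h - 24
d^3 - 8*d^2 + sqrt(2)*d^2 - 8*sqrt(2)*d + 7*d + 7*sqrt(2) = (d - 7)*(d - 1)*(d + sqrt(2))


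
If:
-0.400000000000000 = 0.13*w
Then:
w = -3.08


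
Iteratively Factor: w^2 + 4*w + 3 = (w + 1)*(w + 3)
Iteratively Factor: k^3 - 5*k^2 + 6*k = (k)*(k^2 - 5*k + 6) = k*(k - 2)*(k - 3)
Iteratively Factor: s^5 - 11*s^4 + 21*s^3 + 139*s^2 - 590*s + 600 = (s + 4)*(s^4 - 15*s^3 + 81*s^2 - 185*s + 150) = (s - 2)*(s + 4)*(s^3 - 13*s^2 + 55*s - 75) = (s - 3)*(s - 2)*(s + 4)*(s^2 - 10*s + 25) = (s - 5)*(s - 3)*(s - 2)*(s + 4)*(s - 5)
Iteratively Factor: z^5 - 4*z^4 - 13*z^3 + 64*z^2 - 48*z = (z - 1)*(z^4 - 3*z^3 - 16*z^2 + 48*z) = (z - 3)*(z - 1)*(z^3 - 16*z) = (z - 4)*(z - 3)*(z - 1)*(z^2 + 4*z) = z*(z - 4)*(z - 3)*(z - 1)*(z + 4)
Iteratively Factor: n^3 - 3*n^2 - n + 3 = (n - 3)*(n^2 - 1) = (n - 3)*(n - 1)*(n + 1)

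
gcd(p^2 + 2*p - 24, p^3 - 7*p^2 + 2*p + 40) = p - 4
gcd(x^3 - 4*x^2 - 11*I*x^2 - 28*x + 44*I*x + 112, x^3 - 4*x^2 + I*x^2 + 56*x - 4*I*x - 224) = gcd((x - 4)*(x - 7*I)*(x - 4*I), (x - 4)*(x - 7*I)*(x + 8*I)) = x^2 + x*(-4 - 7*I) + 28*I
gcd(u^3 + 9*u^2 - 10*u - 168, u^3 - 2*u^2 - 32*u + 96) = u^2 + 2*u - 24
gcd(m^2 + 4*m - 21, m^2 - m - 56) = m + 7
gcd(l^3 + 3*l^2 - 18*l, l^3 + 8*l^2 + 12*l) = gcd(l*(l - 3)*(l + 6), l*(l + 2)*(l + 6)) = l^2 + 6*l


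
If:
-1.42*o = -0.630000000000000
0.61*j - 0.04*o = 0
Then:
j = 0.03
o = 0.44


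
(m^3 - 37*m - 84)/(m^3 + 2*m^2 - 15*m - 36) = (m^2 - 3*m - 28)/(m^2 - m - 12)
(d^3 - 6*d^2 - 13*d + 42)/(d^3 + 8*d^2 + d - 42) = (d - 7)/(d + 7)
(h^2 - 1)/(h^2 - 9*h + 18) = (h^2 - 1)/(h^2 - 9*h + 18)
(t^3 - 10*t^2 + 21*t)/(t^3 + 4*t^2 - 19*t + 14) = t*(t^2 - 10*t + 21)/(t^3 + 4*t^2 - 19*t + 14)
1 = 1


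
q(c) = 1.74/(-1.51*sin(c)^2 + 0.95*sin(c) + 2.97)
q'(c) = 1.74*(3.02*sin(c)*cos(c) - 0.95*cos(c))/(-1.51*sin(c)^2 + 0.95*sin(c) + 2.97)^2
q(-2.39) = 1.08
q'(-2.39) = 1.46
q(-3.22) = 0.57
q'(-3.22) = 0.13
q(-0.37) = 0.72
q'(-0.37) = -0.56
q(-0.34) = 0.70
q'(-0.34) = -0.52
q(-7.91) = 3.37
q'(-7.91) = 1.45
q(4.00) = 1.26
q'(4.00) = 1.92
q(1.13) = 0.67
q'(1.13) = 0.20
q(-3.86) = 0.59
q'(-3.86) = -0.16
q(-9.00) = 0.75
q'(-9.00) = 0.65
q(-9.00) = 0.75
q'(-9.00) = 0.65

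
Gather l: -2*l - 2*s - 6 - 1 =-2*l - 2*s - 7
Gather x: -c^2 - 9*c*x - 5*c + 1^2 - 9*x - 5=-c^2 - 5*c + x*(-9*c - 9) - 4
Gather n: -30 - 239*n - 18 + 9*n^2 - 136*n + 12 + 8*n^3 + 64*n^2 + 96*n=8*n^3 + 73*n^2 - 279*n - 36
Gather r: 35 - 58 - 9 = -32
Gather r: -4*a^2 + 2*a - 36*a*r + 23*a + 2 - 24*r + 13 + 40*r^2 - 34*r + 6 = -4*a^2 + 25*a + 40*r^2 + r*(-36*a - 58) + 21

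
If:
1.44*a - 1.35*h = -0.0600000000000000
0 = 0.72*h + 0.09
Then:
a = -0.16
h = -0.12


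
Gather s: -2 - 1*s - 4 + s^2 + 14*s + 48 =s^2 + 13*s + 42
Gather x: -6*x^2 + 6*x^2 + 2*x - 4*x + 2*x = 0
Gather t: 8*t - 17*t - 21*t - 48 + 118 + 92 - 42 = 120 - 30*t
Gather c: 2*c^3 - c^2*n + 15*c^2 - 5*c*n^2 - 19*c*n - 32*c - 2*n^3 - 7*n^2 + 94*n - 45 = 2*c^3 + c^2*(15 - n) + c*(-5*n^2 - 19*n - 32) - 2*n^3 - 7*n^2 + 94*n - 45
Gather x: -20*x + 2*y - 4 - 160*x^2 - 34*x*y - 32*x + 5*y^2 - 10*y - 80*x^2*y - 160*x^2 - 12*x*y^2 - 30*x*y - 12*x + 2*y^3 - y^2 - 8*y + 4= x^2*(-80*y - 320) + x*(-12*y^2 - 64*y - 64) + 2*y^3 + 4*y^2 - 16*y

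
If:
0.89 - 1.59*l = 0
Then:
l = 0.56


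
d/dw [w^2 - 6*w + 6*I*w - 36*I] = 2*w - 6 + 6*I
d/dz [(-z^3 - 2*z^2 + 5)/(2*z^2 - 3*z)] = (-2*z^4 + 6*z^3 + 6*z^2 - 20*z + 15)/(z^2*(4*z^2 - 12*z + 9))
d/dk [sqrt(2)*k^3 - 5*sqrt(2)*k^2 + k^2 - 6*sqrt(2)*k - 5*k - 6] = 3*sqrt(2)*k^2 - 10*sqrt(2)*k + 2*k - 6*sqrt(2) - 5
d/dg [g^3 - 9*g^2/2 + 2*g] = 3*g^2 - 9*g + 2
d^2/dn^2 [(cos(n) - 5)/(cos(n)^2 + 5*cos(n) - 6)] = (-9*(1 - cos(2*n))^2*cos(n) + 25*(1 - cos(2*n))^2 + 125*cos(n) + 470*cos(2*n) + 33*cos(3*n) + 2*cos(5*n) - 630)/(4*(cos(n) - 1)^3*(cos(n) + 6)^3)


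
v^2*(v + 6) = v^3 + 6*v^2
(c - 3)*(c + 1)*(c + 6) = c^3 + 4*c^2 - 15*c - 18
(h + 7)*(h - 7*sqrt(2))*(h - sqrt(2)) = h^3 - 8*sqrt(2)*h^2 + 7*h^2 - 56*sqrt(2)*h + 14*h + 98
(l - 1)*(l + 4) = l^2 + 3*l - 4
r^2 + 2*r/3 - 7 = (r - 7/3)*(r + 3)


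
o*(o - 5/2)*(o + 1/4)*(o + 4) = o^4 + 7*o^3/4 - 77*o^2/8 - 5*o/2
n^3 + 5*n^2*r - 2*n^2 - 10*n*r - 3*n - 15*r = (n - 3)*(n + 1)*(n + 5*r)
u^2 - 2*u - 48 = (u - 8)*(u + 6)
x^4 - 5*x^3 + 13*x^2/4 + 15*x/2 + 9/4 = (x - 3)^2*(x + 1/2)^2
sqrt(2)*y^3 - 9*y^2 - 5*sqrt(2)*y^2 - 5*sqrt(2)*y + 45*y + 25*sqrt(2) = (y - 5)*(y - 5*sqrt(2))*(sqrt(2)*y + 1)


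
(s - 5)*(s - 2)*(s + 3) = s^3 - 4*s^2 - 11*s + 30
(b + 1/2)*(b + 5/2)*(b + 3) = b^3 + 6*b^2 + 41*b/4 + 15/4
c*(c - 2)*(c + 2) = c^3 - 4*c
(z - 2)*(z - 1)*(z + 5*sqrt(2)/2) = z^3 - 3*z^2 + 5*sqrt(2)*z^2/2 - 15*sqrt(2)*z/2 + 2*z + 5*sqrt(2)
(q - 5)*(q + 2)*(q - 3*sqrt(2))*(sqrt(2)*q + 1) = sqrt(2)*q^4 - 5*q^3 - 3*sqrt(2)*q^3 - 13*sqrt(2)*q^2 + 15*q^2 + 9*sqrt(2)*q + 50*q + 30*sqrt(2)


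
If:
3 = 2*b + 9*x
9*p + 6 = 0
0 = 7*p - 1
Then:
No Solution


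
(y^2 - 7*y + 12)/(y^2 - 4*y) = (y - 3)/y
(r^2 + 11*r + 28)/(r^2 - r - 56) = (r + 4)/(r - 8)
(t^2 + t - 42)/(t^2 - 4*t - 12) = (t + 7)/(t + 2)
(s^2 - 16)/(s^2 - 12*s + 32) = (s + 4)/(s - 8)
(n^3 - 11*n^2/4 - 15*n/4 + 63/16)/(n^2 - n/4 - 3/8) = (4*n^2 - 8*n - 21)/(2*(2*n + 1))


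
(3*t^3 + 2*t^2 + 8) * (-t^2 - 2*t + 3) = -3*t^5 - 8*t^4 + 5*t^3 - 2*t^2 - 16*t + 24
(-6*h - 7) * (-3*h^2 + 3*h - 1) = 18*h^3 + 3*h^2 - 15*h + 7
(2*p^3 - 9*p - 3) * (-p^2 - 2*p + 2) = -2*p^5 - 4*p^4 + 13*p^3 + 21*p^2 - 12*p - 6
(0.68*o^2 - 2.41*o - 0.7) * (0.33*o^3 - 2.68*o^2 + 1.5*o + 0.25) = 0.2244*o^5 - 2.6177*o^4 + 7.2478*o^3 - 1.569*o^2 - 1.6525*o - 0.175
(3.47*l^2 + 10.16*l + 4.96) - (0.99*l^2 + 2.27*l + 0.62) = 2.48*l^2 + 7.89*l + 4.34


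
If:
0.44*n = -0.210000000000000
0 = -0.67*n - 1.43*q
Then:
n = -0.48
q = 0.22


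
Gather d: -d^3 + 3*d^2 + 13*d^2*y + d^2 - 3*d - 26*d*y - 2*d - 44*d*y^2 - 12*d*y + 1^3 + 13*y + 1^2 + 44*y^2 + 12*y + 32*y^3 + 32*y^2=-d^3 + d^2*(13*y + 4) + d*(-44*y^2 - 38*y - 5) + 32*y^3 + 76*y^2 + 25*y + 2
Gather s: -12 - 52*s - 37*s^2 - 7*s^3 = -7*s^3 - 37*s^2 - 52*s - 12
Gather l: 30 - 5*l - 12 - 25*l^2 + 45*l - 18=-25*l^2 + 40*l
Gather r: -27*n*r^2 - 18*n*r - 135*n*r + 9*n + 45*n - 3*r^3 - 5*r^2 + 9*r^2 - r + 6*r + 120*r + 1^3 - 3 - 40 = 54*n - 3*r^3 + r^2*(4 - 27*n) + r*(125 - 153*n) - 42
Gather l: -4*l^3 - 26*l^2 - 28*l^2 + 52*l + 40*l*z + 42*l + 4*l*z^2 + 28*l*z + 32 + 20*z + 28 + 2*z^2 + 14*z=-4*l^3 - 54*l^2 + l*(4*z^2 + 68*z + 94) + 2*z^2 + 34*z + 60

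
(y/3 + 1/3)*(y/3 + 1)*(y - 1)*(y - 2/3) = y^4/9 + 7*y^3/27 - y^2/3 - 7*y/27 + 2/9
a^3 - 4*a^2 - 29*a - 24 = (a - 8)*(a + 1)*(a + 3)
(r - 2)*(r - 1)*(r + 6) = r^3 + 3*r^2 - 16*r + 12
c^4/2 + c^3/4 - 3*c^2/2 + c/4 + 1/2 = (c/2 + 1)*(c - 1)^2*(c + 1/2)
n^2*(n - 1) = n^3 - n^2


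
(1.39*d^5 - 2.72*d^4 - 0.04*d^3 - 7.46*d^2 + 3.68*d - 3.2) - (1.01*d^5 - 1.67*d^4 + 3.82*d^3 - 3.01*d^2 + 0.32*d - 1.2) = 0.38*d^5 - 1.05*d^4 - 3.86*d^3 - 4.45*d^2 + 3.36*d - 2.0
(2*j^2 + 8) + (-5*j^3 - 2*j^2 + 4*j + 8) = -5*j^3 + 4*j + 16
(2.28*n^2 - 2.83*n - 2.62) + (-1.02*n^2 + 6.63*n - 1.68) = 1.26*n^2 + 3.8*n - 4.3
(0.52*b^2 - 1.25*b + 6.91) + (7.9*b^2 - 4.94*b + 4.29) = 8.42*b^2 - 6.19*b + 11.2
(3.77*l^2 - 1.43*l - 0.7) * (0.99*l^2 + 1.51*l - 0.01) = 3.7323*l^4 + 4.277*l^3 - 2.89*l^2 - 1.0427*l + 0.007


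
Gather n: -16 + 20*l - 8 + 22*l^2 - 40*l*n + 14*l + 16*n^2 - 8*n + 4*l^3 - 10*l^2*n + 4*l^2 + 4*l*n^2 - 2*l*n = 4*l^3 + 26*l^2 + 34*l + n^2*(4*l + 16) + n*(-10*l^2 - 42*l - 8) - 24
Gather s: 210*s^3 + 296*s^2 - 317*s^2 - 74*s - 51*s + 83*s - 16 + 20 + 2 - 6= 210*s^3 - 21*s^2 - 42*s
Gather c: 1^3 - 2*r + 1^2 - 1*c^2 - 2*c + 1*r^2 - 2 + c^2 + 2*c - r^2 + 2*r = 0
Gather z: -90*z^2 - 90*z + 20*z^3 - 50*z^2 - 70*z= 20*z^3 - 140*z^2 - 160*z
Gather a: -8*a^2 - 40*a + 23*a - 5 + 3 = -8*a^2 - 17*a - 2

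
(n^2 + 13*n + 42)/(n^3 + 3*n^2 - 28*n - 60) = (n + 7)/(n^2 - 3*n - 10)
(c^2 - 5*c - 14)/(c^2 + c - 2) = (c - 7)/(c - 1)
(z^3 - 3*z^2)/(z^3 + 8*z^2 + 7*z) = z*(z - 3)/(z^2 + 8*z + 7)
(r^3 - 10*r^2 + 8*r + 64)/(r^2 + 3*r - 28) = (r^2 - 6*r - 16)/(r + 7)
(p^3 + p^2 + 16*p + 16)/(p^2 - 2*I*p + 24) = (p^2 + p*(1 - 4*I) - 4*I)/(p - 6*I)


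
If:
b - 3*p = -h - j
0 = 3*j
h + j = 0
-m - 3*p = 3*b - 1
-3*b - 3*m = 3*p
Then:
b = 3/8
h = 0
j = 0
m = -1/2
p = 1/8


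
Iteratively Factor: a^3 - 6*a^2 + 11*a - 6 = (a - 1)*(a^2 - 5*a + 6) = (a - 2)*(a - 1)*(a - 3)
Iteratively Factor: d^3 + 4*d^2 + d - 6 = (d + 3)*(d^2 + d - 2) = (d + 2)*(d + 3)*(d - 1)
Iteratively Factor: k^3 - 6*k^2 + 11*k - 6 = (k - 1)*(k^2 - 5*k + 6) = (k - 3)*(k - 1)*(k - 2)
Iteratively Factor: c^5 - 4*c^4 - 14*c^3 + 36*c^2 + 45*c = (c - 5)*(c^4 + c^3 - 9*c^2 - 9*c) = (c - 5)*(c + 3)*(c^3 - 2*c^2 - 3*c) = (c - 5)*(c - 3)*(c + 3)*(c^2 + c) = c*(c - 5)*(c - 3)*(c + 3)*(c + 1)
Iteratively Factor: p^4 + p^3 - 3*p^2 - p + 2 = (p - 1)*(p^3 + 2*p^2 - p - 2) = (p - 1)*(p + 1)*(p^2 + p - 2) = (p - 1)^2*(p + 1)*(p + 2)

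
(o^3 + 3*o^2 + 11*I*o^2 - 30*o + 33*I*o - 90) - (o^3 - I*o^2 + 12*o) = 3*o^2 + 12*I*o^2 - 42*o + 33*I*o - 90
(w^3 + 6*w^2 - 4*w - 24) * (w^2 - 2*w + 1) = w^5 + 4*w^4 - 15*w^3 - 10*w^2 + 44*w - 24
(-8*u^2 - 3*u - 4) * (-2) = 16*u^2 + 6*u + 8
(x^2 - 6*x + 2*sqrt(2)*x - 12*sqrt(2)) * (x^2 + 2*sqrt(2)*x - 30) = x^4 - 6*x^3 + 4*sqrt(2)*x^3 - 24*sqrt(2)*x^2 - 22*x^2 - 60*sqrt(2)*x + 132*x + 360*sqrt(2)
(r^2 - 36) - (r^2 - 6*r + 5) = 6*r - 41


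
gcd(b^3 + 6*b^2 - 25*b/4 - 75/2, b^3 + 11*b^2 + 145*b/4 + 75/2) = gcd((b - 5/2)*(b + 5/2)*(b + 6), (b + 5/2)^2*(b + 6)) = b^2 + 17*b/2 + 15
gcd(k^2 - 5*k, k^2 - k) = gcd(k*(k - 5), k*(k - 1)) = k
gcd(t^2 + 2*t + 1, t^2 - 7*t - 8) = t + 1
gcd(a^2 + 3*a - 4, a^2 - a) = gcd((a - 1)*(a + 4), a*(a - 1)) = a - 1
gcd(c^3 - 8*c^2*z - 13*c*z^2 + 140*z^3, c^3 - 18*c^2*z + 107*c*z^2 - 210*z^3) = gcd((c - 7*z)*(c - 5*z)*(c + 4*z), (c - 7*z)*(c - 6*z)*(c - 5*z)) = c^2 - 12*c*z + 35*z^2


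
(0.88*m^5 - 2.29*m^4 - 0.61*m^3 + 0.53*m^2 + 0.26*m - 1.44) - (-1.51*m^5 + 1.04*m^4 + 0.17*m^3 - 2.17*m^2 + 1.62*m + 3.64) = 2.39*m^5 - 3.33*m^4 - 0.78*m^3 + 2.7*m^2 - 1.36*m - 5.08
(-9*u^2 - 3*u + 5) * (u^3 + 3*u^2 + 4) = -9*u^5 - 30*u^4 - 4*u^3 - 21*u^2 - 12*u + 20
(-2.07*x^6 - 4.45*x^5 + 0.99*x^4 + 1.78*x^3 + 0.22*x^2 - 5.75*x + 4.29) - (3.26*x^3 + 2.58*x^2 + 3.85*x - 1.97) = -2.07*x^6 - 4.45*x^5 + 0.99*x^4 - 1.48*x^3 - 2.36*x^2 - 9.6*x + 6.26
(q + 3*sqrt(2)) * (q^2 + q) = q^3 + q^2 + 3*sqrt(2)*q^2 + 3*sqrt(2)*q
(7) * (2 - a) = 14 - 7*a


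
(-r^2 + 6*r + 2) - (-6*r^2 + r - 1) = 5*r^2 + 5*r + 3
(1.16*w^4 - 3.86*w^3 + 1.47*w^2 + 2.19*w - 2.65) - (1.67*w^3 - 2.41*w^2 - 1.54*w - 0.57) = 1.16*w^4 - 5.53*w^3 + 3.88*w^2 + 3.73*w - 2.08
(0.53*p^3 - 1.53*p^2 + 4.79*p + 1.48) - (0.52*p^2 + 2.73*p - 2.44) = 0.53*p^3 - 2.05*p^2 + 2.06*p + 3.92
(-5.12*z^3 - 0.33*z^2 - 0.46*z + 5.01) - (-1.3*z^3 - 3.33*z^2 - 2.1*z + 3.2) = -3.82*z^3 + 3.0*z^2 + 1.64*z + 1.81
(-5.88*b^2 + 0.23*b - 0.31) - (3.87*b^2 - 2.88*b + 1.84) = -9.75*b^2 + 3.11*b - 2.15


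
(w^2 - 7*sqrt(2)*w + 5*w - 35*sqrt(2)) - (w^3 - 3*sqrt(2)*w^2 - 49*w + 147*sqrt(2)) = -w^3 + w^2 + 3*sqrt(2)*w^2 - 7*sqrt(2)*w + 54*w - 182*sqrt(2)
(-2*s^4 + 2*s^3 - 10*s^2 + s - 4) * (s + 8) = -2*s^5 - 14*s^4 + 6*s^3 - 79*s^2 + 4*s - 32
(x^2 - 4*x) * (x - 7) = x^3 - 11*x^2 + 28*x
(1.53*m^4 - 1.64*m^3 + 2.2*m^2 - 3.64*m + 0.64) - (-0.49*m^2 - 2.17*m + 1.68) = 1.53*m^4 - 1.64*m^3 + 2.69*m^2 - 1.47*m - 1.04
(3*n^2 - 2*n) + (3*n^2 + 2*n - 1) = 6*n^2 - 1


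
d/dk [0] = 0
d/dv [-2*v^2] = -4*v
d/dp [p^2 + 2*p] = 2*p + 2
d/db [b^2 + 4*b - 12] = 2*b + 4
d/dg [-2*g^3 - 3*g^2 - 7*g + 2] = -6*g^2 - 6*g - 7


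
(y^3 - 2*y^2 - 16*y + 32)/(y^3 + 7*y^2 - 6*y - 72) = (y^2 - 6*y + 8)/(y^2 + 3*y - 18)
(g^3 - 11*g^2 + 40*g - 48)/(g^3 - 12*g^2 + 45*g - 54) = (g^2 - 8*g + 16)/(g^2 - 9*g + 18)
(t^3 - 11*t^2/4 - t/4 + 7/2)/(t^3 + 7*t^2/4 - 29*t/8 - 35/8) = 2*(t - 2)/(2*t + 5)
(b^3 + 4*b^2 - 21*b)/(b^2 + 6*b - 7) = b*(b - 3)/(b - 1)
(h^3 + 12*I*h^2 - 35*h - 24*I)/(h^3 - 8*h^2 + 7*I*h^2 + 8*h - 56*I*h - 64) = (h^2 + 4*I*h - 3)/(h^2 - h*(8 + I) + 8*I)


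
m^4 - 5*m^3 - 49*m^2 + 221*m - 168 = (m - 8)*(m - 3)*(m - 1)*(m + 7)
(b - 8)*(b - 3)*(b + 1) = b^3 - 10*b^2 + 13*b + 24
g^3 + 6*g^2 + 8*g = g*(g + 2)*(g + 4)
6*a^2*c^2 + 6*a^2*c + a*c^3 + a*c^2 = c*(6*a + c)*(a*c + a)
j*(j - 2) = j^2 - 2*j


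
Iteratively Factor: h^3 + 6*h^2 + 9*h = (h + 3)*(h^2 + 3*h) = h*(h + 3)*(h + 3)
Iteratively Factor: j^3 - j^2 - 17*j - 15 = (j + 1)*(j^2 - 2*j - 15) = (j - 5)*(j + 1)*(j + 3)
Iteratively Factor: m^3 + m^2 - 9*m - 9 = (m + 3)*(m^2 - 2*m - 3) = (m + 1)*(m + 3)*(m - 3)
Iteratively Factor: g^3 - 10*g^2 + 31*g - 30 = (g - 2)*(g^2 - 8*g + 15) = (g - 3)*(g - 2)*(g - 5)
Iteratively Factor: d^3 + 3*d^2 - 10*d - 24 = (d + 2)*(d^2 + d - 12) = (d + 2)*(d + 4)*(d - 3)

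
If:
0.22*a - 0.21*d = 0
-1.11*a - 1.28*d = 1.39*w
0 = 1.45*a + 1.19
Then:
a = -0.82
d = -0.86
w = 1.45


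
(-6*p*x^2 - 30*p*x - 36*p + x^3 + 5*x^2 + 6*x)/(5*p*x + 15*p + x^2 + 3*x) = (-6*p*x - 12*p + x^2 + 2*x)/(5*p + x)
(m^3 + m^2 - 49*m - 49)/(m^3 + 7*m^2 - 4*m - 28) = (m^2 - 6*m - 7)/(m^2 - 4)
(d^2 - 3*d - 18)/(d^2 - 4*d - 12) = (d + 3)/(d + 2)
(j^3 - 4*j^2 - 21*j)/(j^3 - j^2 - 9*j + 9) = j*(j - 7)/(j^2 - 4*j + 3)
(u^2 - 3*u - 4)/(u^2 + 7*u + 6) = (u - 4)/(u + 6)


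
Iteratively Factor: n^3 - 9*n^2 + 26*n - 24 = (n - 2)*(n^2 - 7*n + 12) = (n - 3)*(n - 2)*(n - 4)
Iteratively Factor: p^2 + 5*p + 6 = (p + 2)*(p + 3)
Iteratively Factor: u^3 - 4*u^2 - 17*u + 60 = (u - 5)*(u^2 + u - 12) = (u - 5)*(u - 3)*(u + 4)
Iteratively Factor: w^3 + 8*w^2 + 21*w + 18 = (w + 3)*(w^2 + 5*w + 6) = (w + 2)*(w + 3)*(w + 3)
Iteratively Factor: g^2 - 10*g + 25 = (g - 5)*(g - 5)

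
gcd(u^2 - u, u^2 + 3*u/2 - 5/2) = u - 1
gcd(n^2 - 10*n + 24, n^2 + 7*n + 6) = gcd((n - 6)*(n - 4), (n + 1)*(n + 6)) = 1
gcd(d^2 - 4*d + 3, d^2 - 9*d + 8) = d - 1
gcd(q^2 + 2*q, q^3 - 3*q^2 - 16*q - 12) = q + 2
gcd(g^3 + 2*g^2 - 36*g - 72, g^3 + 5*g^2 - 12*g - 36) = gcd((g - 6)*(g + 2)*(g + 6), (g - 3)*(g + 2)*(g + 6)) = g^2 + 8*g + 12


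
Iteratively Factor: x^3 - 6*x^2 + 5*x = (x - 1)*(x^2 - 5*x) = x*(x - 1)*(x - 5)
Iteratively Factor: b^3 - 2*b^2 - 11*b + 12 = (b - 1)*(b^2 - b - 12) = (b - 1)*(b + 3)*(b - 4)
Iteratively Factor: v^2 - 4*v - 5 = (v + 1)*(v - 5)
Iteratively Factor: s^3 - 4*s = (s)*(s^2 - 4) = s*(s - 2)*(s + 2)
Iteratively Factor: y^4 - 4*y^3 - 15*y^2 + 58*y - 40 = (y - 5)*(y^3 + y^2 - 10*y + 8) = (y - 5)*(y - 2)*(y^2 + 3*y - 4) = (y - 5)*(y - 2)*(y - 1)*(y + 4)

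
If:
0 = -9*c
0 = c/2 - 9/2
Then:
No Solution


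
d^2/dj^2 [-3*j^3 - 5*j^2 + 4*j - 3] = -18*j - 10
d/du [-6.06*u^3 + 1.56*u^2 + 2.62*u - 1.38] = -18.18*u^2 + 3.12*u + 2.62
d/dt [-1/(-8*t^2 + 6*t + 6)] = (3 - 8*t)/(2*(-4*t^2 + 3*t + 3)^2)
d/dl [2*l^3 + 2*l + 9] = 6*l^2 + 2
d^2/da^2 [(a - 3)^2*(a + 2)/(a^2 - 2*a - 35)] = 8*(7*a^3 - 39*a^2 + 813*a - 997)/(a^6 - 6*a^5 - 93*a^4 + 412*a^3 + 3255*a^2 - 7350*a - 42875)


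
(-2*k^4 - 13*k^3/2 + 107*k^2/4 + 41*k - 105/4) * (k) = -2*k^5 - 13*k^4/2 + 107*k^3/4 + 41*k^2 - 105*k/4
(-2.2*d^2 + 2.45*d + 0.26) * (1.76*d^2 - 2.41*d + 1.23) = -3.872*d^4 + 9.614*d^3 - 8.1529*d^2 + 2.3869*d + 0.3198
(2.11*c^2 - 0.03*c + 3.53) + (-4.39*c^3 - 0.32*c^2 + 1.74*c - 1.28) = -4.39*c^3 + 1.79*c^2 + 1.71*c + 2.25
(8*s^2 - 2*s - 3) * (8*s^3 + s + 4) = 64*s^5 - 16*s^4 - 16*s^3 + 30*s^2 - 11*s - 12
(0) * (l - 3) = 0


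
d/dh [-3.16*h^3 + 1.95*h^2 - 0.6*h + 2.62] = -9.48*h^2 + 3.9*h - 0.6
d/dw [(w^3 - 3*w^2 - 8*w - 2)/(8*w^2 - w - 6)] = (8*w^4 - 2*w^3 + 49*w^2 + 68*w + 46)/(64*w^4 - 16*w^3 - 95*w^2 + 12*w + 36)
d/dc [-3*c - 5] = -3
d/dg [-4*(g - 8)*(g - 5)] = 52 - 8*g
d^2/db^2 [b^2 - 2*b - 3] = 2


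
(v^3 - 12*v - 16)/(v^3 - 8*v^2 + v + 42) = (v^2 - 2*v - 8)/(v^2 - 10*v + 21)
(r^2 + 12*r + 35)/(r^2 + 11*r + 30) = (r + 7)/(r + 6)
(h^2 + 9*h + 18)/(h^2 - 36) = (h + 3)/(h - 6)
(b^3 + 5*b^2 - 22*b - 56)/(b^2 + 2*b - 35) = (b^2 - 2*b - 8)/(b - 5)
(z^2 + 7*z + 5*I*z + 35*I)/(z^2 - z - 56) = (z + 5*I)/(z - 8)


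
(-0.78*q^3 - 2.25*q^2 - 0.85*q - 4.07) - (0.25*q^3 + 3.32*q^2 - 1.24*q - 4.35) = -1.03*q^3 - 5.57*q^2 + 0.39*q + 0.279999999999999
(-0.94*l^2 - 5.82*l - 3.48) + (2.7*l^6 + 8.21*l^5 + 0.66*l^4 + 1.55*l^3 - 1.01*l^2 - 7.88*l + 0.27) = 2.7*l^6 + 8.21*l^5 + 0.66*l^4 + 1.55*l^3 - 1.95*l^2 - 13.7*l - 3.21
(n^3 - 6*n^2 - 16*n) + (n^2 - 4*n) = n^3 - 5*n^2 - 20*n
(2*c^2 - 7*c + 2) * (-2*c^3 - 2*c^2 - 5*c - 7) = -4*c^5 + 10*c^4 + 17*c^2 + 39*c - 14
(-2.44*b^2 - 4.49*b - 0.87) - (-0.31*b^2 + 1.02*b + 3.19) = -2.13*b^2 - 5.51*b - 4.06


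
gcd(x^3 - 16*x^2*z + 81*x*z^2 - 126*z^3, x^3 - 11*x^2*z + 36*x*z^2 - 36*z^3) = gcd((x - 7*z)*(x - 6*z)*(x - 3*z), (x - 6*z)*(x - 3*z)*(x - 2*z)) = x^2 - 9*x*z + 18*z^2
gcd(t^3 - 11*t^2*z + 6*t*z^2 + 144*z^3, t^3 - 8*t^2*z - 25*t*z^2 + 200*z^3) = -t + 8*z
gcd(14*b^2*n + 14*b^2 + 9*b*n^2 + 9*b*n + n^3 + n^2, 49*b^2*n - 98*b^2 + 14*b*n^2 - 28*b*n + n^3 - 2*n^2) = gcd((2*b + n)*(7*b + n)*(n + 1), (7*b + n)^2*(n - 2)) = 7*b + n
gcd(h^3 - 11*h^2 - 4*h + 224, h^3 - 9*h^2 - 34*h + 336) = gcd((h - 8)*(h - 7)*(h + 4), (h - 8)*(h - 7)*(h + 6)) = h^2 - 15*h + 56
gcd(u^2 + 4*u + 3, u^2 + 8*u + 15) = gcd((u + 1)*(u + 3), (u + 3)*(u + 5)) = u + 3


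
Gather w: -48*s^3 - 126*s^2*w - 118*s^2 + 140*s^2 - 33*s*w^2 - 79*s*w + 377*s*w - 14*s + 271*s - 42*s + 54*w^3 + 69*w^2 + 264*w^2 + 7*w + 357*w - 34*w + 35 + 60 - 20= -48*s^3 + 22*s^2 + 215*s + 54*w^3 + w^2*(333 - 33*s) + w*(-126*s^2 + 298*s + 330) + 75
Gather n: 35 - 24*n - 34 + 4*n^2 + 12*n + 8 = 4*n^2 - 12*n + 9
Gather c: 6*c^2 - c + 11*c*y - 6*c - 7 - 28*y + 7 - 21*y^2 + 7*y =6*c^2 + c*(11*y - 7) - 21*y^2 - 21*y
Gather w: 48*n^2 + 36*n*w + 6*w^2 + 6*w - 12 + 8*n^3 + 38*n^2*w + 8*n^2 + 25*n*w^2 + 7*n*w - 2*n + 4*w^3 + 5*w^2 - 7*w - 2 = 8*n^3 + 56*n^2 - 2*n + 4*w^3 + w^2*(25*n + 11) + w*(38*n^2 + 43*n - 1) - 14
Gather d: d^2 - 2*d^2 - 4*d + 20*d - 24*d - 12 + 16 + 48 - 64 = -d^2 - 8*d - 12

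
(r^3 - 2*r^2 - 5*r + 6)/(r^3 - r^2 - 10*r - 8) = (r^2 - 4*r + 3)/(r^2 - 3*r - 4)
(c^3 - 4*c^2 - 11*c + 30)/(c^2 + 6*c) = (c^3 - 4*c^2 - 11*c + 30)/(c*(c + 6))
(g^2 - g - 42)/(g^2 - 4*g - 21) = (g + 6)/(g + 3)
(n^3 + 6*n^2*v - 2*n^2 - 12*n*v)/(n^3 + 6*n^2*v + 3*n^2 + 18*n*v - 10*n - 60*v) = n/(n + 5)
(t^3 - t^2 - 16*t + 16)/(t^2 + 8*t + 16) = (t^2 - 5*t + 4)/(t + 4)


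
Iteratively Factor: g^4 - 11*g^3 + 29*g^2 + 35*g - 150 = (g - 3)*(g^3 - 8*g^2 + 5*g + 50) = (g - 3)*(g + 2)*(g^2 - 10*g + 25) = (g - 5)*(g - 3)*(g + 2)*(g - 5)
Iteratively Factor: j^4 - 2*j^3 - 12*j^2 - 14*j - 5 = (j + 1)*(j^3 - 3*j^2 - 9*j - 5) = (j + 1)^2*(j^2 - 4*j - 5) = (j - 5)*(j + 1)^2*(j + 1)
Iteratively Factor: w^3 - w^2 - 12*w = (w)*(w^2 - w - 12) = w*(w - 4)*(w + 3)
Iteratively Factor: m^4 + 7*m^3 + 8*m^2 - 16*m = (m + 4)*(m^3 + 3*m^2 - 4*m) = (m + 4)^2*(m^2 - m) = m*(m + 4)^2*(m - 1)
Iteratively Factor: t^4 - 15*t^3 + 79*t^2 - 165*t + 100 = (t - 5)*(t^3 - 10*t^2 + 29*t - 20) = (t - 5)^2*(t^2 - 5*t + 4) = (t - 5)^2*(t - 4)*(t - 1)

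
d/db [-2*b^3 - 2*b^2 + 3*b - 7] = -6*b^2 - 4*b + 3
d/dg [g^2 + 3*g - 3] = 2*g + 3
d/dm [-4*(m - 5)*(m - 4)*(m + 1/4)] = -12*m^2 + 70*m - 71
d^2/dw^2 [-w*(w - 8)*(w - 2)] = 20 - 6*w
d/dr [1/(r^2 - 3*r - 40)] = (3 - 2*r)/(-r^2 + 3*r + 40)^2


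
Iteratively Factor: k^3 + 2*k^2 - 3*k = (k + 3)*(k^2 - k) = (k - 1)*(k + 3)*(k)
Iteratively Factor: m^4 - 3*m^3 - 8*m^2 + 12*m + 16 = (m - 4)*(m^3 + m^2 - 4*m - 4) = (m - 4)*(m - 2)*(m^2 + 3*m + 2) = (m - 4)*(m - 2)*(m + 1)*(m + 2)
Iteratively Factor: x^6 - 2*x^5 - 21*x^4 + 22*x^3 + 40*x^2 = (x)*(x^5 - 2*x^4 - 21*x^3 + 22*x^2 + 40*x) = x*(x + 4)*(x^4 - 6*x^3 + 3*x^2 + 10*x) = x*(x - 5)*(x + 4)*(x^3 - x^2 - 2*x) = x^2*(x - 5)*(x + 4)*(x^2 - x - 2) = x^2*(x - 5)*(x - 2)*(x + 4)*(x + 1)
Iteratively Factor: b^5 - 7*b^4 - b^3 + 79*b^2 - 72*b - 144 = (b - 3)*(b^4 - 4*b^3 - 13*b^2 + 40*b + 48) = (b - 3)*(b + 3)*(b^3 - 7*b^2 + 8*b + 16) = (b - 3)*(b + 1)*(b + 3)*(b^2 - 8*b + 16) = (b - 4)*(b - 3)*(b + 1)*(b + 3)*(b - 4)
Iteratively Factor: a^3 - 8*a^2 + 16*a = (a - 4)*(a^2 - 4*a) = (a - 4)^2*(a)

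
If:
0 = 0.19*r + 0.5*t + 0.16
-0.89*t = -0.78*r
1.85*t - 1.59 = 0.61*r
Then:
No Solution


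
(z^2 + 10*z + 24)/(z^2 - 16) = (z + 6)/(z - 4)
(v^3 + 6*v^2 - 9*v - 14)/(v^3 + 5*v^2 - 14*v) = (v + 1)/v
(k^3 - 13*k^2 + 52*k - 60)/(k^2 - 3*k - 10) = (k^2 - 8*k + 12)/(k + 2)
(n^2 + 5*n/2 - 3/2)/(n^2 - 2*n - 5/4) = 2*(-2*n^2 - 5*n + 3)/(-4*n^2 + 8*n + 5)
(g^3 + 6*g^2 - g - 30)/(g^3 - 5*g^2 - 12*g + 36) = (g + 5)/(g - 6)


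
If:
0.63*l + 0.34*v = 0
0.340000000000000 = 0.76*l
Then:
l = 0.45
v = -0.83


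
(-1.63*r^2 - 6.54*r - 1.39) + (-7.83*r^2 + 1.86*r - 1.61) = -9.46*r^2 - 4.68*r - 3.0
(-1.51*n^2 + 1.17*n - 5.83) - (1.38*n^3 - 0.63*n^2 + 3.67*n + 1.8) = -1.38*n^3 - 0.88*n^2 - 2.5*n - 7.63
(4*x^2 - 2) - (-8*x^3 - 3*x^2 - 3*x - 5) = 8*x^3 + 7*x^2 + 3*x + 3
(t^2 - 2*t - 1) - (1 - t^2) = 2*t^2 - 2*t - 2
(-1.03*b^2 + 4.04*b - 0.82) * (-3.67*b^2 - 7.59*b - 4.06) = 3.7801*b^4 - 7.0091*b^3 - 23.4724*b^2 - 10.1786*b + 3.3292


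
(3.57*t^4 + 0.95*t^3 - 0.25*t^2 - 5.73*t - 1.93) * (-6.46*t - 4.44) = -23.0622*t^5 - 21.9878*t^4 - 2.603*t^3 + 38.1258*t^2 + 37.909*t + 8.5692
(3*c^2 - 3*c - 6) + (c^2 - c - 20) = 4*c^2 - 4*c - 26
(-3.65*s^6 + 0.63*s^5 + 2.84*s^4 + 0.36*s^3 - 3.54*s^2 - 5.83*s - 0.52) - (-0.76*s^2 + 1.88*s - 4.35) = -3.65*s^6 + 0.63*s^5 + 2.84*s^4 + 0.36*s^3 - 2.78*s^2 - 7.71*s + 3.83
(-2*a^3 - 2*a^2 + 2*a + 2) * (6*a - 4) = -12*a^4 - 4*a^3 + 20*a^2 + 4*a - 8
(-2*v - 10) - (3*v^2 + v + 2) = -3*v^2 - 3*v - 12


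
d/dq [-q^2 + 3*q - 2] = 3 - 2*q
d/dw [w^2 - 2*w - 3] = 2*w - 2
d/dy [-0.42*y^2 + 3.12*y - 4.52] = 3.12 - 0.84*y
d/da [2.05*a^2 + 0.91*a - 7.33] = 4.1*a + 0.91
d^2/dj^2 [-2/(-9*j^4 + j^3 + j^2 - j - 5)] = 4*((-54*j^2 + 3*j + 1)*(9*j^4 - j^3 - j^2 + j + 5) + (36*j^3 - 3*j^2 - 2*j + 1)^2)/(9*j^4 - j^3 - j^2 + j + 5)^3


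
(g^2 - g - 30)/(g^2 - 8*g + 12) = (g + 5)/(g - 2)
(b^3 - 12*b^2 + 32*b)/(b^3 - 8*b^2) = (b - 4)/b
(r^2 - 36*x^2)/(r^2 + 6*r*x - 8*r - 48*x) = (r - 6*x)/(r - 8)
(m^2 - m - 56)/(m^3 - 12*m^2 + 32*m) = (m + 7)/(m*(m - 4))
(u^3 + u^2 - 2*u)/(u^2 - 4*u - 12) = u*(u - 1)/(u - 6)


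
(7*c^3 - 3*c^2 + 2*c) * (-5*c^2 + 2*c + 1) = -35*c^5 + 29*c^4 - 9*c^3 + c^2 + 2*c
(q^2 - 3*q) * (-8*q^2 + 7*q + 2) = -8*q^4 + 31*q^3 - 19*q^2 - 6*q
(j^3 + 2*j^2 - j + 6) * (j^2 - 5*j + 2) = j^5 - 3*j^4 - 9*j^3 + 15*j^2 - 32*j + 12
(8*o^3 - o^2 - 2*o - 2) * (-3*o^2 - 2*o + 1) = -24*o^5 - 13*o^4 + 16*o^3 + 9*o^2 + 2*o - 2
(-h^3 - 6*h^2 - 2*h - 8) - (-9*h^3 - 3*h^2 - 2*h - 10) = 8*h^3 - 3*h^2 + 2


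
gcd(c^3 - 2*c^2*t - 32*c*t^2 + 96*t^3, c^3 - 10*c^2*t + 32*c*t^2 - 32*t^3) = c^2 - 8*c*t + 16*t^2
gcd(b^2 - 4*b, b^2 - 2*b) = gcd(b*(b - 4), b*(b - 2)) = b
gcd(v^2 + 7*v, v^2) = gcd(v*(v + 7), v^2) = v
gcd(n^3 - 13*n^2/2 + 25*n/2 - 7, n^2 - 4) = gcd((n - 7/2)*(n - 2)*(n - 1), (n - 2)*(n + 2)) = n - 2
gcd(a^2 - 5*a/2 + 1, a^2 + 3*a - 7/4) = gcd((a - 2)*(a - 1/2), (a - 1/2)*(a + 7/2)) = a - 1/2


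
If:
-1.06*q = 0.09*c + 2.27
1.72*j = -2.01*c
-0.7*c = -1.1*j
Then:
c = 0.00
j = 0.00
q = -2.14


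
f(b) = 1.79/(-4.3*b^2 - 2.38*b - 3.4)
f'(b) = 1.79*(8.6*b + 2.38)/(-4.3*b^2 - 2.38*b - 3.4)^2 = (15.394*b + 4.2602)/(4.3*b^2 + 2.38*b + 3.4)^2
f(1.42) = -0.12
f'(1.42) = 0.11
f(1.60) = -0.10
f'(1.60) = 0.09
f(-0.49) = -0.55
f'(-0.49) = -0.31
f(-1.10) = -0.30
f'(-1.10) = -0.35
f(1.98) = -0.07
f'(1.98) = 0.06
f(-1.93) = -0.12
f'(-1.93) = -0.12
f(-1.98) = -0.12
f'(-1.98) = -0.11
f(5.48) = -0.01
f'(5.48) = 0.00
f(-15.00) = -0.00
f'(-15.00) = -0.00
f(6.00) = -0.01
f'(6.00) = 0.00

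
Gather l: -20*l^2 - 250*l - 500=-20*l^2 - 250*l - 500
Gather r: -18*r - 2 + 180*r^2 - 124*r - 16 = 180*r^2 - 142*r - 18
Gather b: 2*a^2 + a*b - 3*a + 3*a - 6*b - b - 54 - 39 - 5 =2*a^2 + b*(a - 7) - 98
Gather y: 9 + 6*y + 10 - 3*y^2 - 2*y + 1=-3*y^2 + 4*y + 20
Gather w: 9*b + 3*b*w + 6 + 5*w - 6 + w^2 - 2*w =9*b + w^2 + w*(3*b + 3)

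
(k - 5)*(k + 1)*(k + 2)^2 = k^4 - 17*k^2 - 36*k - 20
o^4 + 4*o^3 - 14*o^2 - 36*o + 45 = (o - 3)*(o - 1)*(o + 3)*(o + 5)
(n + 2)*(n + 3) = n^2 + 5*n + 6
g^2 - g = g*(g - 1)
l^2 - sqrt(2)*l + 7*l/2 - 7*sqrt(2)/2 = (l + 7/2)*(l - sqrt(2))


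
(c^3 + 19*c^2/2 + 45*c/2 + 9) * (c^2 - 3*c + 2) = c^5 + 13*c^4/2 - 4*c^3 - 79*c^2/2 + 18*c + 18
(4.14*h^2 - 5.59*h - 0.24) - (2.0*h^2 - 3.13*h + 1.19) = 2.14*h^2 - 2.46*h - 1.43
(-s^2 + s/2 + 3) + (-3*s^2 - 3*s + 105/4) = -4*s^2 - 5*s/2 + 117/4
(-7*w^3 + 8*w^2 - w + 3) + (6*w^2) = -7*w^3 + 14*w^2 - w + 3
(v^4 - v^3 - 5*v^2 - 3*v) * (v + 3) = v^5 + 2*v^4 - 8*v^3 - 18*v^2 - 9*v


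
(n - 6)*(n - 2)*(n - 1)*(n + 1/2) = n^4 - 17*n^3/2 + 31*n^2/2 - 2*n - 6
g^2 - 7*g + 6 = (g - 6)*(g - 1)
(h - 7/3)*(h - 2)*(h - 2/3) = h^3 - 5*h^2 + 68*h/9 - 28/9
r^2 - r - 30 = (r - 6)*(r + 5)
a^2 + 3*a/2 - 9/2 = (a - 3/2)*(a + 3)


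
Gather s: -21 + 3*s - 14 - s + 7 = 2*s - 28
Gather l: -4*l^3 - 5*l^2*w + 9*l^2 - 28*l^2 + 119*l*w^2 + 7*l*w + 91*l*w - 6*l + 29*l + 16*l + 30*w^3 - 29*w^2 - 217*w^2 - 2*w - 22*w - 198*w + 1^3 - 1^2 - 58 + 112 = -4*l^3 + l^2*(-5*w - 19) + l*(119*w^2 + 98*w + 39) + 30*w^3 - 246*w^2 - 222*w + 54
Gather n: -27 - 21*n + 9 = -21*n - 18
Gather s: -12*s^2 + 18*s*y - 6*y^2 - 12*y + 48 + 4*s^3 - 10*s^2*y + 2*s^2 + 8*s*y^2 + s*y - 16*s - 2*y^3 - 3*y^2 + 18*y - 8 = 4*s^3 + s^2*(-10*y - 10) + s*(8*y^2 + 19*y - 16) - 2*y^3 - 9*y^2 + 6*y + 40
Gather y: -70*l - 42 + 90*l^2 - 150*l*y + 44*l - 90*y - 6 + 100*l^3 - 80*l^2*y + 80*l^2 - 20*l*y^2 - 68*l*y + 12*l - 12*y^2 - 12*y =100*l^3 + 170*l^2 - 14*l + y^2*(-20*l - 12) + y*(-80*l^2 - 218*l - 102) - 48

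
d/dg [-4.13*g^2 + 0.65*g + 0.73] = 0.65 - 8.26*g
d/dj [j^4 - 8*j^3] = 4*j^2*(j - 6)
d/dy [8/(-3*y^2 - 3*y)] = 8*(2*y + 1)/(3*y^2*(y + 1)^2)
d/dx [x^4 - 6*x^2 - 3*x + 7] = 4*x^3 - 12*x - 3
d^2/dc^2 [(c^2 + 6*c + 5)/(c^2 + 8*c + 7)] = -4/(c^3 + 21*c^2 + 147*c + 343)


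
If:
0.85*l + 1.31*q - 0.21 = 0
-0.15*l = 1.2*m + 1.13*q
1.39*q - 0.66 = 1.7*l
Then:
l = -0.17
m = -0.23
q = 0.27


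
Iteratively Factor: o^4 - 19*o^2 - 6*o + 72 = (o - 4)*(o^3 + 4*o^2 - 3*o - 18) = (o - 4)*(o + 3)*(o^2 + o - 6) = (o - 4)*(o - 2)*(o + 3)*(o + 3)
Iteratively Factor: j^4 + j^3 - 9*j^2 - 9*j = (j - 3)*(j^3 + 4*j^2 + 3*j) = j*(j - 3)*(j^2 + 4*j + 3) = j*(j - 3)*(j + 1)*(j + 3)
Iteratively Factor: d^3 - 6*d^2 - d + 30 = (d - 3)*(d^2 - 3*d - 10) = (d - 5)*(d - 3)*(d + 2)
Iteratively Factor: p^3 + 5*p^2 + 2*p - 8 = (p - 1)*(p^2 + 6*p + 8) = (p - 1)*(p + 2)*(p + 4)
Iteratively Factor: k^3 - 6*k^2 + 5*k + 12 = (k - 3)*(k^2 - 3*k - 4) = (k - 4)*(k - 3)*(k + 1)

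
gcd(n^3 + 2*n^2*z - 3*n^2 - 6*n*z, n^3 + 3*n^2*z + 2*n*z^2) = n^2 + 2*n*z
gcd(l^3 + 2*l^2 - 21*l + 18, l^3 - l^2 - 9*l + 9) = l^2 - 4*l + 3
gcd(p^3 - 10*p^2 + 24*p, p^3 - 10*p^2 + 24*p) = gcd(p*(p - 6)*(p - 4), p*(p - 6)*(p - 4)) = p^3 - 10*p^2 + 24*p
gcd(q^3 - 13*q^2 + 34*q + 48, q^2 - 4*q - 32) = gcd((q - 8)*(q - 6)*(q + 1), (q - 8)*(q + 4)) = q - 8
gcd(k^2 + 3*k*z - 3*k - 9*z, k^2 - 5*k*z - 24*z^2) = k + 3*z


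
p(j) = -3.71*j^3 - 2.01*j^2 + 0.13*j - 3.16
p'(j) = -11.13*j^2 - 4.02*j + 0.13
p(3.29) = -156.61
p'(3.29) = -133.57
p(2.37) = -63.53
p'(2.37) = -71.91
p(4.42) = -362.22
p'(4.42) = -235.08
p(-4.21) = 237.50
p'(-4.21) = -180.22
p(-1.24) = 0.66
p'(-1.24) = -12.00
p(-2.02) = 18.96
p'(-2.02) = -37.16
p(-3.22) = 99.44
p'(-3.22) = -102.33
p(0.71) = -5.41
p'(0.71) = -8.33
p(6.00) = -876.10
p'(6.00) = -424.67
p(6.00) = -876.10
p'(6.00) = -424.67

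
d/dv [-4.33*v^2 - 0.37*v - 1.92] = -8.66*v - 0.37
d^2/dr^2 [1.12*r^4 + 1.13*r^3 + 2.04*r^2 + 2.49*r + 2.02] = 13.44*r^2 + 6.78*r + 4.08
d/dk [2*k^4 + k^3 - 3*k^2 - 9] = k*(8*k^2 + 3*k - 6)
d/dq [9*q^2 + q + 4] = 18*q + 1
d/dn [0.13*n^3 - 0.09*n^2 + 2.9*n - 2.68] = 0.39*n^2 - 0.18*n + 2.9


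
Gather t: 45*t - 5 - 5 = 45*t - 10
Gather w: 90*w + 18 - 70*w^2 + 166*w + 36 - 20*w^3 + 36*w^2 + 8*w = -20*w^3 - 34*w^2 + 264*w + 54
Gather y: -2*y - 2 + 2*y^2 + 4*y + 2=2*y^2 + 2*y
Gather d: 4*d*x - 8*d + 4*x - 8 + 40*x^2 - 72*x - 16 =d*(4*x - 8) + 40*x^2 - 68*x - 24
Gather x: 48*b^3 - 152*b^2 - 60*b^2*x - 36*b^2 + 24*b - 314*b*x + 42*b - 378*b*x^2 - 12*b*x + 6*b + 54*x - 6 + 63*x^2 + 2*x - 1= 48*b^3 - 188*b^2 + 72*b + x^2*(63 - 378*b) + x*(-60*b^2 - 326*b + 56) - 7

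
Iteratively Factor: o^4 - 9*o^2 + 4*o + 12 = (o - 2)*(o^3 + 2*o^2 - 5*o - 6) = (o - 2)*(o + 1)*(o^2 + o - 6) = (o - 2)^2*(o + 1)*(o + 3)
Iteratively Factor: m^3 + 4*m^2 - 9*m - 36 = (m + 4)*(m^2 - 9) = (m + 3)*(m + 4)*(m - 3)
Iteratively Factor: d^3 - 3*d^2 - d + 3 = (d - 1)*(d^2 - 2*d - 3) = (d - 1)*(d + 1)*(d - 3)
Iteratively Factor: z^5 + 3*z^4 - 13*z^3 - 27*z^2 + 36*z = (z - 3)*(z^4 + 6*z^3 + 5*z^2 - 12*z) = (z - 3)*(z + 4)*(z^3 + 2*z^2 - 3*z) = (z - 3)*(z + 3)*(z + 4)*(z^2 - z) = z*(z - 3)*(z + 3)*(z + 4)*(z - 1)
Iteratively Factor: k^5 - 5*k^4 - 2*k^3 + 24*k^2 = (k)*(k^4 - 5*k^3 - 2*k^2 + 24*k) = k^2*(k^3 - 5*k^2 - 2*k + 24) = k^2*(k + 2)*(k^2 - 7*k + 12) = k^2*(k - 3)*(k + 2)*(k - 4)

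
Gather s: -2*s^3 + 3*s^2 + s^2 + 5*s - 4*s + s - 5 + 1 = -2*s^3 + 4*s^2 + 2*s - 4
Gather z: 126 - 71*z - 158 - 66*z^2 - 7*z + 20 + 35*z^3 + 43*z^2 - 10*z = 35*z^3 - 23*z^2 - 88*z - 12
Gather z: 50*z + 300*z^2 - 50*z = 300*z^2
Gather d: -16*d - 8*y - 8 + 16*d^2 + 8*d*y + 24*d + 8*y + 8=16*d^2 + d*(8*y + 8)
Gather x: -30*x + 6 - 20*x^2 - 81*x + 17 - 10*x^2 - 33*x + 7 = -30*x^2 - 144*x + 30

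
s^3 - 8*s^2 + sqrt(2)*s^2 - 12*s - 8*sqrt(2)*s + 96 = (s - 8)*(s - 2*sqrt(2))*(s + 3*sqrt(2))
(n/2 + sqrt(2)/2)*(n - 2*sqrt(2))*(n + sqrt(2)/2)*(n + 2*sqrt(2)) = n^4/2 + 3*sqrt(2)*n^3/4 - 7*n^2/2 - 6*sqrt(2)*n - 4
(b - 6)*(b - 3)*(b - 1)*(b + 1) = b^4 - 9*b^3 + 17*b^2 + 9*b - 18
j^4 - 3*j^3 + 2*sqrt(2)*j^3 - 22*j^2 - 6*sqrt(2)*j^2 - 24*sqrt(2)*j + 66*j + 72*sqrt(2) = (j - 3)*(j - 3*sqrt(2))*(j + sqrt(2))*(j + 4*sqrt(2))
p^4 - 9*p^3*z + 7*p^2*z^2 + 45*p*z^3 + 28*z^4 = (p - 7*z)*(p - 4*z)*(p + z)^2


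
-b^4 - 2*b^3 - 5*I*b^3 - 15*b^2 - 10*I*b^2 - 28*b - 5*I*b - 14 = (b - 2*I)*(b + 7*I)*(-I*b - I)^2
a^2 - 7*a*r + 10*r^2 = (a - 5*r)*(a - 2*r)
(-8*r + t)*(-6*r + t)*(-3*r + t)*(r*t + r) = -144*r^4*t - 144*r^4 + 90*r^3*t^2 + 90*r^3*t - 17*r^2*t^3 - 17*r^2*t^2 + r*t^4 + r*t^3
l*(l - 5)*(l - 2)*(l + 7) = l^4 - 39*l^2 + 70*l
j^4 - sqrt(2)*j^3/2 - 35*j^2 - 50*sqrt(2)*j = j*(j - 5*sqrt(2))*(j + 2*sqrt(2))*(j + 5*sqrt(2)/2)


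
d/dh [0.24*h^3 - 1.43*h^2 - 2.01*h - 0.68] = 0.72*h^2 - 2.86*h - 2.01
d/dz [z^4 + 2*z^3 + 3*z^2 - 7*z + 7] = 4*z^3 + 6*z^2 + 6*z - 7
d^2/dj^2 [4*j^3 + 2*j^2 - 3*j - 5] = 24*j + 4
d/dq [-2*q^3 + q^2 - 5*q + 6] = -6*q^2 + 2*q - 5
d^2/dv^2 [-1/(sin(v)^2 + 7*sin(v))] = (4*sin(v) + 21 + 43/sin(v) - 42/sin(v)^2 - 98/sin(v)^3)/(sin(v) + 7)^3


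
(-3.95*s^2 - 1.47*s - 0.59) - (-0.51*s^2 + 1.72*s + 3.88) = -3.44*s^2 - 3.19*s - 4.47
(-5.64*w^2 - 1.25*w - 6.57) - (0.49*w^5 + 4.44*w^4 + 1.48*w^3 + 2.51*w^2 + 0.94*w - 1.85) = -0.49*w^5 - 4.44*w^4 - 1.48*w^3 - 8.15*w^2 - 2.19*w - 4.72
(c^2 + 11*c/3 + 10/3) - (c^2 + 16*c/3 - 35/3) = 15 - 5*c/3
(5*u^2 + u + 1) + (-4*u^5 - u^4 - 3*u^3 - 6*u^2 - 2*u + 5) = -4*u^5 - u^4 - 3*u^3 - u^2 - u + 6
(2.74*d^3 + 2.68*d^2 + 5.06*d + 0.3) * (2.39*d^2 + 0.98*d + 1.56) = 6.5486*d^5 + 9.0904*d^4 + 18.9942*d^3 + 9.8566*d^2 + 8.1876*d + 0.468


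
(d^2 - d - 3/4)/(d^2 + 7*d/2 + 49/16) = 4*(4*d^2 - 4*d - 3)/(16*d^2 + 56*d + 49)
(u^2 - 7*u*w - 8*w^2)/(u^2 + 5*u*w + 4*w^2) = (u - 8*w)/(u + 4*w)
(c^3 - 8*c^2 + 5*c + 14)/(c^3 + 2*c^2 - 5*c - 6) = (c - 7)/(c + 3)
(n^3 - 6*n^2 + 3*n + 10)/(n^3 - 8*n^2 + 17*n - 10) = (n + 1)/(n - 1)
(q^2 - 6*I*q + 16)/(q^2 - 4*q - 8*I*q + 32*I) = (q + 2*I)/(q - 4)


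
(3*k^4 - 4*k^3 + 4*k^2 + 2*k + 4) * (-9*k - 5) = -27*k^5 + 21*k^4 - 16*k^3 - 38*k^2 - 46*k - 20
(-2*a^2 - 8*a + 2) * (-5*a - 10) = 10*a^3 + 60*a^2 + 70*a - 20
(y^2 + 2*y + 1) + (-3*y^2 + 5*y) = -2*y^2 + 7*y + 1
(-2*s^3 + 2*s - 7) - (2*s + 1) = -2*s^3 - 8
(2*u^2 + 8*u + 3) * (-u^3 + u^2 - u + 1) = -2*u^5 - 6*u^4 + 3*u^3 - 3*u^2 + 5*u + 3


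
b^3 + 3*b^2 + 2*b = b*(b + 1)*(b + 2)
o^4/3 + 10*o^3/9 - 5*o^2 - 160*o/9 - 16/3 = (o/3 + 1)*(o - 4)*(o + 1/3)*(o + 4)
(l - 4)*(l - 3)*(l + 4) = l^3 - 3*l^2 - 16*l + 48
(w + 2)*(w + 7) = w^2 + 9*w + 14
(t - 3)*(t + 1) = t^2 - 2*t - 3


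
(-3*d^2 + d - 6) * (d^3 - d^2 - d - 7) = -3*d^5 + 4*d^4 - 4*d^3 + 26*d^2 - d + 42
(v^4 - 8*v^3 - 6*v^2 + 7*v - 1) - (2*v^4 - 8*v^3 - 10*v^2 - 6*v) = -v^4 + 4*v^2 + 13*v - 1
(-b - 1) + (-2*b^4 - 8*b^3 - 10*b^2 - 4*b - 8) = -2*b^4 - 8*b^3 - 10*b^2 - 5*b - 9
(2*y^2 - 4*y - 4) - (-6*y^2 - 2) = 8*y^2 - 4*y - 2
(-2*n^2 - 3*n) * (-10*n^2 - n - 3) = 20*n^4 + 32*n^3 + 9*n^2 + 9*n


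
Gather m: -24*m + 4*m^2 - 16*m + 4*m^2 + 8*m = 8*m^2 - 32*m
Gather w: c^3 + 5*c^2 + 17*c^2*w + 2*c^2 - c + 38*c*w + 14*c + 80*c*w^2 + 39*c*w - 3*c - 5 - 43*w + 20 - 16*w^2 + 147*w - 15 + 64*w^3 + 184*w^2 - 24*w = c^3 + 7*c^2 + 10*c + 64*w^3 + w^2*(80*c + 168) + w*(17*c^2 + 77*c + 80)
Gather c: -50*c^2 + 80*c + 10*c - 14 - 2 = -50*c^2 + 90*c - 16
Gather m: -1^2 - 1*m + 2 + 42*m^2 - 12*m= 42*m^2 - 13*m + 1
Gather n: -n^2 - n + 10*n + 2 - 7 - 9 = -n^2 + 9*n - 14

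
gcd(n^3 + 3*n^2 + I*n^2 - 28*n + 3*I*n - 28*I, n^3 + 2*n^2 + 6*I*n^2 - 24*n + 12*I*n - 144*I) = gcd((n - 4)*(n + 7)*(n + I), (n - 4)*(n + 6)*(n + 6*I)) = n - 4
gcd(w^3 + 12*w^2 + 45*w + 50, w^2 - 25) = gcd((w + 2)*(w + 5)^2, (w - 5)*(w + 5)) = w + 5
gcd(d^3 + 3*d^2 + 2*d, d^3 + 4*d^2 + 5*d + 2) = d^2 + 3*d + 2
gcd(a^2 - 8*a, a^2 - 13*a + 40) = a - 8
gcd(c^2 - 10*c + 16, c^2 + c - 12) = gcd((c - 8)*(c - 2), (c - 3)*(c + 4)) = 1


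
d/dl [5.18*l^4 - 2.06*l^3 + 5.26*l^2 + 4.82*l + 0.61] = 20.72*l^3 - 6.18*l^2 + 10.52*l + 4.82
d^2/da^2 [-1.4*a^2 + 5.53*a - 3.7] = -2.80000000000000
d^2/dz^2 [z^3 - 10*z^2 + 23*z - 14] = 6*z - 20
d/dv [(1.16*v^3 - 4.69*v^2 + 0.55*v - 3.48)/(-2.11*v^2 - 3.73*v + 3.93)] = (-2.4476*v^4 - 8.6536*v^3 + 32.3306*v^2 - 51.549*v - 10.8189)/(4.4521*v^4 + 15.7406*v^3 - 2.6717*v^2 - 29.3178*v + 15.4449)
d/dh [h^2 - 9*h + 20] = 2*h - 9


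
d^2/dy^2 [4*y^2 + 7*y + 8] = 8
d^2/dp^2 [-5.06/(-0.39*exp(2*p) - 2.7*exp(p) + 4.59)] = (5.06*(0.78*exp(p) + 2.7)*(1.56*exp(p) + 5.4)*exp(p) - (7.8936*exp(p) + 13.662)*(0.39*exp(2*p) + 2.7*exp(p) - 4.59))*exp(p)/(0.39*exp(2*p) + 2.7*exp(p) - 4.59)^3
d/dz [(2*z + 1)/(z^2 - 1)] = 2*(z^2 - z*(2*z + 1) - 1)/(z^2 - 1)^2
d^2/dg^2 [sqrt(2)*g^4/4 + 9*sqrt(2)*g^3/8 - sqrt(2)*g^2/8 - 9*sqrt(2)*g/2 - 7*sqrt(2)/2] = sqrt(2)*(12*g^2 + 27*g - 1)/4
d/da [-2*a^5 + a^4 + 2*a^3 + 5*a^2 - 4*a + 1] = -10*a^4 + 4*a^3 + 6*a^2 + 10*a - 4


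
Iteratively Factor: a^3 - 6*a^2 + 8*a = (a - 4)*(a^2 - 2*a) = (a - 4)*(a - 2)*(a)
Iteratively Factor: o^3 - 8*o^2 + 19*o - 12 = (o - 4)*(o^2 - 4*o + 3) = (o - 4)*(o - 1)*(o - 3)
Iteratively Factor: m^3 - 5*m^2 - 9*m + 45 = (m + 3)*(m^2 - 8*m + 15) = (m - 3)*(m + 3)*(m - 5)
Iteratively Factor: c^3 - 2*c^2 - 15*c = (c - 5)*(c^2 + 3*c) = c*(c - 5)*(c + 3)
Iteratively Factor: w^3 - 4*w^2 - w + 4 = (w - 1)*(w^2 - 3*w - 4) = (w - 1)*(w + 1)*(w - 4)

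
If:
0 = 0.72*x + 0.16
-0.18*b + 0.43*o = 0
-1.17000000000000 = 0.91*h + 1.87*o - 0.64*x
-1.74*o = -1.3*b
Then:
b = 0.00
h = -1.44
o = 0.00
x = -0.22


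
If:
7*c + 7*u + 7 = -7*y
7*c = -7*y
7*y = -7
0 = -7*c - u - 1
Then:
No Solution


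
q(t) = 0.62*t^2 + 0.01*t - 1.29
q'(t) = 1.24*t + 0.01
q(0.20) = -1.26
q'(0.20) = 0.26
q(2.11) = 1.49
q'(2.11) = 2.63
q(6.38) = 24.01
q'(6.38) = 7.92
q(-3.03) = 4.37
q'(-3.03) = -3.75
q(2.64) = 3.06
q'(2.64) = 3.28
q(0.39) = -1.19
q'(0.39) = 0.49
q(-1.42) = -0.05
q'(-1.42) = -1.75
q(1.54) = 0.20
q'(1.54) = 1.92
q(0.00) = -1.29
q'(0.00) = 0.01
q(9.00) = 49.02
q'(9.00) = 11.17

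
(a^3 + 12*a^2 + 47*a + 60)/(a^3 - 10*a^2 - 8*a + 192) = (a^2 + 8*a + 15)/(a^2 - 14*a + 48)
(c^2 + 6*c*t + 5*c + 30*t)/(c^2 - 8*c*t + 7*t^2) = (c^2 + 6*c*t + 5*c + 30*t)/(c^2 - 8*c*t + 7*t^2)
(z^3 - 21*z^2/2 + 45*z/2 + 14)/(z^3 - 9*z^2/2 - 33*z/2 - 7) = (z - 4)/(z + 2)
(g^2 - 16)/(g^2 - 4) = (g^2 - 16)/(g^2 - 4)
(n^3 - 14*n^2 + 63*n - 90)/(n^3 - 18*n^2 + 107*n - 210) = (n - 3)/(n - 7)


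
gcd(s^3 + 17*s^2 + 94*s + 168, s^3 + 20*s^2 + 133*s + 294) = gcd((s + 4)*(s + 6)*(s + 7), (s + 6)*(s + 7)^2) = s^2 + 13*s + 42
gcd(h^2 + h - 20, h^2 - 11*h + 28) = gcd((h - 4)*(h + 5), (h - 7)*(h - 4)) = h - 4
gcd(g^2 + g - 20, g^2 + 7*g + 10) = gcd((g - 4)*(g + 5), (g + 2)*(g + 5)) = g + 5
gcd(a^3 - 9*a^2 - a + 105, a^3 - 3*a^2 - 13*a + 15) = a^2 - 2*a - 15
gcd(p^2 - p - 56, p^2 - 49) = p + 7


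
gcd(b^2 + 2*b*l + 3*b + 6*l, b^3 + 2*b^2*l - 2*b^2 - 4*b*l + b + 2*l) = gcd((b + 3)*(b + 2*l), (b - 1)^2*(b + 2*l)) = b + 2*l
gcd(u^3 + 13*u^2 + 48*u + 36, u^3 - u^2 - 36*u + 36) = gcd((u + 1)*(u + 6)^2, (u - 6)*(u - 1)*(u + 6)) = u + 6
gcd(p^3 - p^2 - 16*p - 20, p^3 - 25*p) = p - 5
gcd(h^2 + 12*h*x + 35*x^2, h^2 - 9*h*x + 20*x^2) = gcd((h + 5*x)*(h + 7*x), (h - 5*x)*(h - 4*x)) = 1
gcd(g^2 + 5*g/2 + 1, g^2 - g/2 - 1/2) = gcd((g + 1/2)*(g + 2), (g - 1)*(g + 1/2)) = g + 1/2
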